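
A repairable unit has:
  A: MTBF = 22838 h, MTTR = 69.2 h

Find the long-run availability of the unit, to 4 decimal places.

0.9970

A(A) = MTBF/(MTBF+MTTR) = 22838/(22838+69.2) = 0.9970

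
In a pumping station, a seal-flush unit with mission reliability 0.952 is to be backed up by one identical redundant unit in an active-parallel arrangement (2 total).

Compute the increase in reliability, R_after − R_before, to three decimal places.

R_before = 0.952
R_after = 1 − (1 − 0.952)^2 = 0.998
ΔR = 0.998 − 0.952 = 0.046

0.046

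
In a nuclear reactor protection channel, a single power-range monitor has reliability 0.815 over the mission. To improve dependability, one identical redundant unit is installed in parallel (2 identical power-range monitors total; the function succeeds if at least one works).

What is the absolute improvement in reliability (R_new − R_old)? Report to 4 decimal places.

0.1508

R_before = 0.815
R_after = 1 − (1 − 0.815)^2 = 0.9658
ΔR = 0.9658 − 0.815 = 0.1508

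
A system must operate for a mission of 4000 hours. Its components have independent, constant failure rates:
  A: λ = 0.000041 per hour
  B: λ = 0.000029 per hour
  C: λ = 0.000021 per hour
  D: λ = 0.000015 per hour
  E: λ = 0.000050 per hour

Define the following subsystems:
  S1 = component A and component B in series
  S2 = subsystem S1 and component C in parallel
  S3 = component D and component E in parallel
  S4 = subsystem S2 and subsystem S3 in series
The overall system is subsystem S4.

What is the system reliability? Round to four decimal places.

0.9700

R(A) = exp(−0.000041 × 4000) = 0.848742
R(B) = exp(−0.000029 × 4000) = 0.890475
R(C) = exp(−0.000021 × 4000) = 0.919431
R(D) = exp(−0.000015 × 4000) = 0.941765
R(E) = exp(−0.000050 × 4000) = 0.818731
Series (A and B): 0.848742 × 0.890475 = 0.755784
Parallel ([0.755784] and C): 1 − (1 − 0.755784)(1 − 0.919431) = 0.980324
Parallel (D and E): 1 − (1 − 0.941765)(1 − 0.818731) = 0.989444
Series ([0.980324] and [0.989444]): 0.980324 × 0.989444 = 0.9700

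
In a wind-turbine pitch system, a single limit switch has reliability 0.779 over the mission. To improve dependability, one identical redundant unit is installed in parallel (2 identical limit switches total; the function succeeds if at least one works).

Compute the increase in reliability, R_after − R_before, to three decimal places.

0.172

R_before = 0.779
R_after = 1 − (1 − 0.779)^2 = 0.951
ΔR = 0.951 − 0.779 = 0.172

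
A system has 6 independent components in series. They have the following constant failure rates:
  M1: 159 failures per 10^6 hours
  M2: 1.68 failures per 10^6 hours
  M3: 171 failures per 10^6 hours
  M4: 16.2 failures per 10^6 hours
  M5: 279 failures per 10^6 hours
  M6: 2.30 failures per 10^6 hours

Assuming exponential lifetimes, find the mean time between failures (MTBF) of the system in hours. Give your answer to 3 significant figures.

1590

Series of exponential components: λ_sys = Σ λ_i
λ_sys = 0.000159 + 0.00000168 + 0.000171 + 0.0000162 + 0.000279 + 0.00000230 = 6.2918e-04 /h
MTBF = 1 / λ_sys = 1590 h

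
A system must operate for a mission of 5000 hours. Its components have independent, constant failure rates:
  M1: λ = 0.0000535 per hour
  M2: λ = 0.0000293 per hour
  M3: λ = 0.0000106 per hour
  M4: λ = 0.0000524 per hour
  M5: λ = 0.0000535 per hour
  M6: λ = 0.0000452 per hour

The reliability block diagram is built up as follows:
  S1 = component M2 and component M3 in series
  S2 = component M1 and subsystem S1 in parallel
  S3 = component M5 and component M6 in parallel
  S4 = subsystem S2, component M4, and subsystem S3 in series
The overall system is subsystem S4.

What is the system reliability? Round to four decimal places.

R(M1) = exp(−0.0000535 × 5000) = 0.765290
R(M2) = exp(−0.0000293 × 5000) = 0.863726
R(M3) = exp(−0.0000106 × 5000) = 0.948380
R(M4) = exp(−0.0000524 × 5000) = 0.769511
R(M5) = exp(−0.0000535 × 5000) = 0.765290
R(M6) = exp(−0.0000452 × 5000) = 0.797718
Series (M2 and M3): 0.863726 × 0.948380 = 0.819140
Parallel (M1 and [0.819140]): 1 − (1 − 0.765290)(1 − 0.819140) = 0.957550
Parallel (M5 and M6): 1 − (1 − 0.765290)(1 − 0.797718) = 0.952522
Series ([0.957550], M4, and [0.952522]): 0.957550 × 0.769511 × 0.952522 = 0.7019

0.7019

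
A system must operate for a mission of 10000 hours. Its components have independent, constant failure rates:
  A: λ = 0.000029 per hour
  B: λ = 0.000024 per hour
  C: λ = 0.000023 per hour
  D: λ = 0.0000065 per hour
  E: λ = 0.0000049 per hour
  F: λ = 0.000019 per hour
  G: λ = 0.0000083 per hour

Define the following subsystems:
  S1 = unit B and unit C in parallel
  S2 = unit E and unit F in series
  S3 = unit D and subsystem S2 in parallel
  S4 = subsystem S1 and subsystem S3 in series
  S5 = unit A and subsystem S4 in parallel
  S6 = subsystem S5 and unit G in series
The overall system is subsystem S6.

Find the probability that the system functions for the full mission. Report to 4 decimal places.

R(A) = exp(−0.000029 × 10000) = 0.748264
R(B) = exp(−0.000024 × 10000) = 0.786628
R(C) = exp(−0.000023 × 10000) = 0.794534
R(D) = exp(−0.0000065 × 10000) = 0.937067
R(E) = exp(−0.0000049 × 10000) = 0.952181
R(F) = exp(−0.000019 × 10000) = 0.826959
R(G) = exp(−0.0000083 × 10000) = 0.920351
Parallel (B and C): 1 − (1 − 0.786628)(1 − 0.794534) = 0.956159
Series (E and F): 0.952181 × 0.826959 = 0.787415
Parallel (D and [0.787415]): 1 − (1 − 0.937067)(1 − 0.787415) = 0.986621
Series ([0.956159] and [0.986621]): 0.956159 × 0.986621 = 0.943367
Parallel (A and [0.943367]): 1 − (1 − 0.748264)(1 − 0.943367) = 0.985743
Series ([0.985743] and G): 0.985743 × 0.920351 = 0.9072

0.9072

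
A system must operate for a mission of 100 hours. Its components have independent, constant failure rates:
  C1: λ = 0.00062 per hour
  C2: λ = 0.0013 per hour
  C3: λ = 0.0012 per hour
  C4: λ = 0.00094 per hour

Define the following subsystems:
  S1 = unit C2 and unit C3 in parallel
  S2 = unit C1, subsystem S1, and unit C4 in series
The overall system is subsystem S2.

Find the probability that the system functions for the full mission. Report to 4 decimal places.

R(C1) = exp(−0.00062 × 100) = 0.939883
R(C2) = exp(−0.0013 × 100) = 0.878095
R(C3) = exp(−0.0012 × 100) = 0.886920
R(C4) = exp(−0.00094 × 100) = 0.910283
Parallel (C2 and C3): 1 − (1 − 0.878095)(1 − 0.886920) = 0.986215
Series (C1, [0.986215], and C4): 0.939883 × 0.986215 × 0.910283 = 0.8438

0.8438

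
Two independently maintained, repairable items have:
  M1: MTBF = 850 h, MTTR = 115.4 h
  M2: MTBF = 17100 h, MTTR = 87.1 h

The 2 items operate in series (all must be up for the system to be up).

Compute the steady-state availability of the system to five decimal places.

0.87600

A(M1) = MTBF/(MTBF+MTTR) = 850/(850+115.4) = 0.880464
A(M2) = MTBF/(MTBF+MTTR) = 17100/(17100+87.1) = 0.994932
Series availability: 0.880464 × 0.994932 = 0.87600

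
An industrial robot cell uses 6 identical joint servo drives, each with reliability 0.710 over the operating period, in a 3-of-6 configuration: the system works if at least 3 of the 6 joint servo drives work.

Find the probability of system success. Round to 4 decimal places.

0.9372

R = Σ_{i=3}^{6} C(6,i) p^i (1−p)^{6−i} with p = 0.710
C(6,3)·0.710^3·0.290^3 = 0.174582
C(6,4)·0.710^4·0.290^2 = 0.320568
C(6,5)·0.710^5·0.290^1 = 0.313936
C(6,6)·0.710^6·0.290^0 = 0.128100
Sum = 0.9372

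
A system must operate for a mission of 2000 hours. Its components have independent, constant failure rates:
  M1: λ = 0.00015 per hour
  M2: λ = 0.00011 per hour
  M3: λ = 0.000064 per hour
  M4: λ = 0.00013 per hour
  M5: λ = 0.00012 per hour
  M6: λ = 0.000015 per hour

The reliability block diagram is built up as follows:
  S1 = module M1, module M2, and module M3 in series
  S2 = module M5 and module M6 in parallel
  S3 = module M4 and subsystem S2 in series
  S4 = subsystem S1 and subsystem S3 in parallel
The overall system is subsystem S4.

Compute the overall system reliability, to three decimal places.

0.888

R(M1) = exp(−0.00015 × 2000) = 0.74082
R(M2) = exp(−0.00011 × 2000) = 0.80252
R(M3) = exp(−0.000064 × 2000) = 0.87985
R(M4) = exp(−0.00013 × 2000) = 0.77105
R(M5) = exp(−0.00012 × 2000) = 0.78663
R(M6) = exp(−0.000015 × 2000) = 0.97045
Series (M1, M2, and M3): 0.74082 × 0.80252 × 0.87985 = 0.52309
Parallel (M5 and M6): 1 − (1 − 0.78663)(1 − 0.97045) = 0.99369
Series (M4 and [0.99369]): 0.77105 × 0.99369 = 0.76618
Parallel ([0.52309] and [0.76618]): 1 − (1 − 0.52309)(1 − 0.76618) = 0.888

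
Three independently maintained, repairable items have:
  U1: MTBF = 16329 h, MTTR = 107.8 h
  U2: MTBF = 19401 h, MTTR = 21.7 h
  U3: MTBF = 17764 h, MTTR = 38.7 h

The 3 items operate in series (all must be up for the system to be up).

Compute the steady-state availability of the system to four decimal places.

A(U1) = MTBF/(MTBF+MTTR) = 16329/(16329+107.8) = 0.993442
A(U2) = MTBF/(MTBF+MTTR) = 19401/(19401+21.7) = 0.998883
A(U3) = MTBF/(MTBF+MTTR) = 17764/(17764+38.7) = 0.997826
Series availability: 0.993442 × 0.998883 × 0.997826 = 0.9902

0.9902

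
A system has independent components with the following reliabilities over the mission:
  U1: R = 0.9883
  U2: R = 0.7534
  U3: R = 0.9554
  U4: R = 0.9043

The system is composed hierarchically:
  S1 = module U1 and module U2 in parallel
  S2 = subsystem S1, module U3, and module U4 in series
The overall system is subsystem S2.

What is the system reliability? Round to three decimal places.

Parallel (U1 and U2): 1 − (1 − 0.98830)(1 − 0.75340) = 0.99711
Series ([0.99711], U3, and U4): 0.99711 × 0.95540 × 0.90430 = 0.861

0.861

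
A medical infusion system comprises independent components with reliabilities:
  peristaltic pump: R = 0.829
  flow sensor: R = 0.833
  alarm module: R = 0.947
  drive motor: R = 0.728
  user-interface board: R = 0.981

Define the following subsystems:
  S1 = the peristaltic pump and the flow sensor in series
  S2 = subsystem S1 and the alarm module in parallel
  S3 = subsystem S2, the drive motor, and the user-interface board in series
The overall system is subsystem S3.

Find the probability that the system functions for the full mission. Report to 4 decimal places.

0.7025

Series (peristaltic pump and flow sensor): 0.829000 × 0.833000 = 0.690557
Parallel ([0.690557] and alarm module): 1 − (1 − 0.690557)(1 − 0.947000) = 0.983600
Series ([0.983600], drive motor, and user-interface board): 0.983600 × 0.728000 × 0.981000 = 0.7025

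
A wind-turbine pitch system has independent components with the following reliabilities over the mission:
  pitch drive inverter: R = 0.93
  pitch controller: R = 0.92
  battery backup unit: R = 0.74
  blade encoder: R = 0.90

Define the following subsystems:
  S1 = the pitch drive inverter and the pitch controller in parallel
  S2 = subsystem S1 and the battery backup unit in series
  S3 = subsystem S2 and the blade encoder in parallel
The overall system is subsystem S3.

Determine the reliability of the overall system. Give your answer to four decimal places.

0.9736

Parallel (pitch drive inverter and pitch controller): 1 − (1 − 0.930000)(1 − 0.920000) = 0.994400
Series ([0.994400] and battery backup unit): 0.994400 × 0.740000 = 0.735856
Parallel ([0.735856] and blade encoder): 1 − (1 − 0.735856)(1 − 0.900000) = 0.9736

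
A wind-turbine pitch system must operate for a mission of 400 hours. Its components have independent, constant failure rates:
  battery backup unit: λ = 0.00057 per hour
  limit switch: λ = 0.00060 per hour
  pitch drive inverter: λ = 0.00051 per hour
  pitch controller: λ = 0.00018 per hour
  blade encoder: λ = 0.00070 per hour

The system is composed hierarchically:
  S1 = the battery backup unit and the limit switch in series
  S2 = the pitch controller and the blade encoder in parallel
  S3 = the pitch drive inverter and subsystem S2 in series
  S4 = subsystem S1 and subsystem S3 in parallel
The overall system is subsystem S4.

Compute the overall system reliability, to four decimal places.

R(battery backup unit) = exp(−0.00057 × 400) = 0.796124
R(limit switch) = exp(−0.00060 × 400) = 0.786628
R(pitch drive inverter) = exp(−0.00051 × 400) = 0.815462
R(pitch controller) = exp(−0.00018 × 400) = 0.930531
R(blade encoder) = exp(−0.00070 × 400) = 0.755784
Series (battery backup unit and limit switch): 0.796124 × 0.786628 = 0.626253
Parallel (pitch controller and blade encoder): 1 − (1 − 0.930531)(1 − 0.755784) = 0.983035
Series (pitch drive inverter and [0.983035]): 0.815462 × 0.983035 = 0.801628
Parallel ([0.626253] and [0.801628]): 1 − (1 − 0.626253)(1 − 0.801628) = 0.9259

0.9259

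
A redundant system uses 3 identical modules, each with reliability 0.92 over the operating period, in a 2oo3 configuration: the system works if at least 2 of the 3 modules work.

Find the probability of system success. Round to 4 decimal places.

R = Σ_{i=2}^{3} C(3,i) p^i (1−p)^{3−i} with p = 0.92
C(3,2)·0.92^2·0.08^1 = 0.203136
C(3,3)·0.92^3·0.08^0 = 0.778688
Sum = 0.9818

0.9818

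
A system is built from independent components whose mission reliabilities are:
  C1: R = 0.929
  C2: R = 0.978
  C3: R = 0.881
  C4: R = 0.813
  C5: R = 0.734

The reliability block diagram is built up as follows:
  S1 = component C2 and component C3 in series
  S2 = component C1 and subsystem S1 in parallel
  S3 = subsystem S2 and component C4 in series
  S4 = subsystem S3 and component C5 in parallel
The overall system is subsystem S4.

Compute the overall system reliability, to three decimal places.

0.948

Series (C2 and C3): 0.97800 × 0.88100 = 0.86162
Parallel (C1 and [0.86162]): 1 − (1 − 0.92900)(1 − 0.86162) = 0.99018
Series ([0.99018] and C4): 0.99018 × 0.81300 = 0.80502
Parallel ([0.80502] and C5): 1 − (1 − 0.80502)(1 − 0.73400) = 0.948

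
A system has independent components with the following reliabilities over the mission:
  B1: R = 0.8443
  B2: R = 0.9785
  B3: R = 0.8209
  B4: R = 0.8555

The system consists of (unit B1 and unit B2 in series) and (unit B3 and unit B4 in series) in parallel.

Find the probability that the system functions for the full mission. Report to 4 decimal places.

Series (B1 and B2): 0.844300 × 0.978500 = 0.826148
Series (B3 and B4): 0.820900 × 0.855500 = 0.702280
Parallel ([0.826148] and [0.702280]): 1 − (1 − 0.826148)(1 − 0.702280) = 0.9482

0.9482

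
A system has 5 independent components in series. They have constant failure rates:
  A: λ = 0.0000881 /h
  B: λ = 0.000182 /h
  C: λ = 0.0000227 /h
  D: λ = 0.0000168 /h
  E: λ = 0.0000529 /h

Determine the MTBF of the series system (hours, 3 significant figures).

2760

Series of exponential components: λ_sys = Σ λ_i
λ_sys = 0.0000881 + 0.000182 + 0.0000227 + 0.0000168 + 0.0000529 = 3.6250e-04 /h
MTBF = 1 / λ_sys = 2760 h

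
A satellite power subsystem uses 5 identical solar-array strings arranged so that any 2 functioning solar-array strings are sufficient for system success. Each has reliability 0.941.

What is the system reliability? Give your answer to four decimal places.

R = Σ_{i=2}^{5} C(5,i) p^i (1−p)^{5−i} with p = 0.941
C(5,2)·0.941^2·0.059^3 = 0.001819
C(5,3)·0.941^3·0.059^2 = 0.029005
C(5,4)·0.941^4·0.059^1 = 0.231303
C(5,5)·0.941^5·0.059^0 = 0.737816
Sum = 0.9999

0.9999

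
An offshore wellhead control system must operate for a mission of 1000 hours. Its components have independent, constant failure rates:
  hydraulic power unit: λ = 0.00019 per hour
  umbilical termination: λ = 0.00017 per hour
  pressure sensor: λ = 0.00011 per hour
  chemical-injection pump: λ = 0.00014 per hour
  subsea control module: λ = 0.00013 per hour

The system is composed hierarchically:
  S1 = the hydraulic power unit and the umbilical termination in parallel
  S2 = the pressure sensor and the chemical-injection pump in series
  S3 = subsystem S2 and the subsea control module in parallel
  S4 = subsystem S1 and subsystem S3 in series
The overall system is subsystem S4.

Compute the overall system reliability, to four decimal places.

0.9467

R(hydraulic power unit) = exp(−0.00019 × 1000) = 0.826959
R(umbilical termination) = exp(−0.00017 × 1000) = 0.843665
R(pressure sensor) = exp(−0.00011 × 1000) = 0.895834
R(chemical-injection pump) = exp(−0.00014 × 1000) = 0.869358
R(subsea control module) = exp(−0.00013 × 1000) = 0.878095
Parallel (hydraulic power unit and umbilical termination): 1 − (1 − 0.826959)(1 − 0.843665) = 0.972948
Series (pressure sensor and chemical-injection pump): 0.895834 × 0.869358 = 0.778800
Parallel ([0.778800] and subsea control module): 1 − (1 − 0.778800)(1 − 0.878095) = 0.973035
Series ([0.972948] and [0.973035]): 0.972948 × 0.973035 = 0.9467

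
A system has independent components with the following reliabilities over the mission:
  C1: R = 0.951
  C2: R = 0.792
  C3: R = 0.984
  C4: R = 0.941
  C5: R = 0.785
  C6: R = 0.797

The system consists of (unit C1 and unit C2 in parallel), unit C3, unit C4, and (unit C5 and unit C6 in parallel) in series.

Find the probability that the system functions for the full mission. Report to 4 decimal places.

0.8765

Parallel (C1 and C2): 1 − (1 − 0.951000)(1 − 0.792000) = 0.989808
Parallel (C5 and C6): 1 − (1 − 0.785000)(1 − 0.797000) = 0.956355
Series ([0.989808], C3, C4, and [0.956355]): 0.989808 × 0.984000 × 0.941000 × 0.956355 = 0.8765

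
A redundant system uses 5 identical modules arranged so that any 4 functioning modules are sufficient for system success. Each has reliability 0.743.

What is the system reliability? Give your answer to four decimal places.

0.6180

R = Σ_{i=4}^{5} C(5,i) p^i (1−p)^{5−i} with p = 0.743
C(5,4)·0.743^4·0.257^1 = 0.391614
C(5,5)·0.743^5·0.257^0 = 0.226435
Sum = 0.6180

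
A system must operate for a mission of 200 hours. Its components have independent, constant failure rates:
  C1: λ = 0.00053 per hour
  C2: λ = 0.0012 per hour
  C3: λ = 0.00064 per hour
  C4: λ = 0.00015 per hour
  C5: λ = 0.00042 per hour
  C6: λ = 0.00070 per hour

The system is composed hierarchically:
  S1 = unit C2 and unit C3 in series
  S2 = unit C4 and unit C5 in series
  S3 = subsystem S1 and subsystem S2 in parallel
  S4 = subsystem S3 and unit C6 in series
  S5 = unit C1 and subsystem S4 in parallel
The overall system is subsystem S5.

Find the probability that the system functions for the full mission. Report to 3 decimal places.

0.984

R(C1) = exp(−0.00053 × 200) = 0.89942
R(C2) = exp(−0.0012 × 200) = 0.78663
R(C3) = exp(−0.00064 × 200) = 0.87985
R(C4) = exp(−0.00015 × 200) = 0.97045
R(C5) = exp(−0.00042 × 200) = 0.91943
R(C6) = exp(−0.00070 × 200) = 0.86936
Series (C2 and C3): 0.78663 × 0.87985 = 0.69212
Series (C4 and C5): 0.97045 × 0.91943 = 0.89226
Parallel ([0.69212] and [0.89226]): 1 − (1 − 0.69212)(1 − 0.89226) = 0.96683
Series ([0.96683] and C6): 0.96683 × 0.86936 = 0.84052
Parallel (C1 and [0.84052]): 1 − (1 − 0.89942)(1 − 0.84052) = 0.984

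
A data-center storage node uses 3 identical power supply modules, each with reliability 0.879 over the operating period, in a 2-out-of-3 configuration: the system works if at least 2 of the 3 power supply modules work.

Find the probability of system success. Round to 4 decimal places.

0.9596

R = Σ_{i=2}^{3} C(3,i) p^i (1−p)^{3−i} with p = 0.879
C(3,2)·0.879^2·0.121^1 = 0.280469
C(3,3)·0.879^3·0.121^0 = 0.679151
Sum = 0.9596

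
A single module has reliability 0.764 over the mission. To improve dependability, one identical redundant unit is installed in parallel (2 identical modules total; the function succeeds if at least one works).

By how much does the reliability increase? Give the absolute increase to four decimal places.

0.1803

R_before = 0.764
R_after = 1 − (1 − 0.764)^2 = 0.9443
ΔR = 0.9443 − 0.764 = 0.1803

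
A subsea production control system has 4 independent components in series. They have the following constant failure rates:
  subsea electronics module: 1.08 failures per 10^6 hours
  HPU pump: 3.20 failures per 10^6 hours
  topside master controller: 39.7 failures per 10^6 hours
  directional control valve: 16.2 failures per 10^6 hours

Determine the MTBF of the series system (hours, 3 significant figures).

Series of exponential components: λ_sys = Σ λ_i
λ_sys = 0.00000108 + 0.00000320 + 0.0000397 + 0.0000162 = 6.0180e-05 /h
MTBF = 1 / λ_sys = 16600 h

16600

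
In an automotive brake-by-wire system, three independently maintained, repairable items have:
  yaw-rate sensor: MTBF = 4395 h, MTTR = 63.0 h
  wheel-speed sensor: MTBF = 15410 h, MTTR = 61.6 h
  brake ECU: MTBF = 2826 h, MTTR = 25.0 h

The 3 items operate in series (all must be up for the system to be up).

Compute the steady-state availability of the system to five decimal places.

A(yaw-rate sensor) = MTBF/(MTBF+MTTR) = 4395/(4395+63.0) = 0.985868
A(wheel-speed sensor) = MTBF/(MTBF+MTTR) = 15410/(15410+61.6) = 0.996019
A(brake ECU) = MTBF/(MTBF+MTTR) = 2826/(2826+25.0) = 0.991231
Series availability: 0.985868 × 0.996019 × 0.991231 = 0.97333

0.97333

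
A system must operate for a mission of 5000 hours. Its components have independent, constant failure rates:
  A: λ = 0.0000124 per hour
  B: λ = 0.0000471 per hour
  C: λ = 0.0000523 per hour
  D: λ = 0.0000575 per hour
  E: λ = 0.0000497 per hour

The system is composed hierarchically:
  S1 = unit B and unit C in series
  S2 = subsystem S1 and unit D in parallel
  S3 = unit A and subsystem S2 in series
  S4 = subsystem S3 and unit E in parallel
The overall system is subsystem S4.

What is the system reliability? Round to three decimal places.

R(A) = exp(−0.0000124 × 5000) = 0.93988
R(B) = exp(−0.0000471 × 5000) = 0.79018
R(C) = exp(−0.0000523 × 5000) = 0.76990
R(D) = exp(−0.0000575 × 5000) = 0.75014
R(E) = exp(−0.0000497 × 5000) = 0.77997
Series (B and C): 0.79018 × 0.76990 = 0.60836
Parallel ([0.60836] and D): 1 − (1 − 0.60836)(1 − 0.75014) = 0.90214
Series (A and [0.90214]): 0.93988 × 0.90214 = 0.84790
Parallel ([0.84790] and E): 1 − (1 − 0.84790)(1 − 0.77997) = 0.967

0.967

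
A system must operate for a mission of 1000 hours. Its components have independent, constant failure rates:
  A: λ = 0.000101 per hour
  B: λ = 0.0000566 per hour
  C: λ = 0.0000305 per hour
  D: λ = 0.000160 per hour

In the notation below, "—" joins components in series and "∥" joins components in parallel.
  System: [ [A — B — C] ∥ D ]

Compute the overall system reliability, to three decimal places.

0.975

R(A) = exp(−0.000101 × 1000) = 0.90393
R(B) = exp(−0.0000566 × 1000) = 0.94497
R(C) = exp(−0.0000305 × 1000) = 0.96996
R(D) = exp(−0.000160 × 1000) = 0.85214
Series (A, B, and C): 0.90393 × 0.94497 × 0.96996 = 0.82853
Parallel ([0.82853] and D): 1 − (1 − 0.82853)(1 − 0.85214) = 0.975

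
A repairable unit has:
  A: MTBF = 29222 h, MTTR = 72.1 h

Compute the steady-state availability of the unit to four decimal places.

A(A) = MTBF/(MTBF+MTTR) = 29222/(29222+72.1) = 0.9975

0.9975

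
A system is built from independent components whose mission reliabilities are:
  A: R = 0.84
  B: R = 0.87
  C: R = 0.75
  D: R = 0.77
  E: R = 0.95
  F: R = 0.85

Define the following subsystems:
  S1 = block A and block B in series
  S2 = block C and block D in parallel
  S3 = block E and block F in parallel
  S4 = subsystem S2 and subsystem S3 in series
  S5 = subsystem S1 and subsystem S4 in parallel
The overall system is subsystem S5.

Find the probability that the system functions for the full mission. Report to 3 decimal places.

0.983

Series (A and B): 0.84000 × 0.87000 = 0.73080
Parallel (C and D): 1 − (1 − 0.75000)(1 − 0.77000) = 0.94250
Parallel (E and F): 1 − (1 − 0.95000)(1 − 0.85000) = 0.99250
Series ([0.94250] and [0.99250]): 0.94250 × 0.99250 = 0.93543
Parallel ([0.73080] and [0.93543]): 1 − (1 − 0.73080)(1 − 0.93543) = 0.983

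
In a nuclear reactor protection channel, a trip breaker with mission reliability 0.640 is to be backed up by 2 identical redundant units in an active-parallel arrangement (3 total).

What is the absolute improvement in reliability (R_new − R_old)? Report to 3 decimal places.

R_before = 0.640
R_after = 1 − (1 − 0.640)^3 = 0.953
ΔR = 0.953 − 0.640 = 0.313

0.313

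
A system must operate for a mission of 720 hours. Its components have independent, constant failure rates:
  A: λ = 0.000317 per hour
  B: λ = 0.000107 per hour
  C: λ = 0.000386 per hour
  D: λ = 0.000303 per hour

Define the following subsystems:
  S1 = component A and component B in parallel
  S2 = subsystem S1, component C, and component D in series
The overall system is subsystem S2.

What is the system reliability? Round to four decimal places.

R(A) = exp(−0.000317 × 720) = 0.795933
R(B) = exp(−0.000107 × 720) = 0.925853
R(C) = exp(−0.000386 × 720) = 0.757357
R(D) = exp(−0.000303 × 720) = 0.803997
Parallel (A and B): 1 − (1 − 0.795933)(1 − 0.925853) = 0.984869
Series ([0.984869], C, and D): 0.984869 × 0.757357 × 0.803997 = 0.5997

0.5997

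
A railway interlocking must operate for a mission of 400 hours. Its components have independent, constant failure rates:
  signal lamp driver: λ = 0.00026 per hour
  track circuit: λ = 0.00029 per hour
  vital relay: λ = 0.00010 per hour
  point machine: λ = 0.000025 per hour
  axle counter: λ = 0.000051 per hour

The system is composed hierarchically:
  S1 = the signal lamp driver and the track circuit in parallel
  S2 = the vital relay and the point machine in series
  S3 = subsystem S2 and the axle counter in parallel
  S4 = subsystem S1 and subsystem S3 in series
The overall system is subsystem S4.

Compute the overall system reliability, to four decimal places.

R(signal lamp driver) = exp(−0.00026 × 400) = 0.901225
R(track circuit) = exp(−0.00029 × 400) = 0.890475
R(vital relay) = exp(−0.00010 × 400) = 0.960789
R(point machine) = exp(−0.000025 × 400) = 0.990050
R(axle counter) = exp(−0.000051 × 400) = 0.979807
Parallel (signal lamp driver and track circuit): 1 − (1 − 0.901225)(1 − 0.890475) = 0.989182
Series (vital relay and point machine): 0.960789 × 0.990050 = 0.951229
Parallel ([0.951229] and axle counter): 1 − (1 − 0.951229)(1 − 0.979807) = 0.999015
Series ([0.989182] and [0.999015]): 0.989182 × 0.999015 = 0.9882

0.9882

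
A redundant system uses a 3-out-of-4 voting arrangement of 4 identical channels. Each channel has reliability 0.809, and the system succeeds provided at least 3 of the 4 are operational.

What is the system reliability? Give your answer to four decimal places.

R = Σ_{i=3}^{4} C(4,i) p^i (1−p)^{4−i} with p = 0.809
C(4,3)·0.809^3·0.191^1 = 0.404519
C(4,4)·0.809^4·0.191^0 = 0.428345
Sum = 0.8329

0.8329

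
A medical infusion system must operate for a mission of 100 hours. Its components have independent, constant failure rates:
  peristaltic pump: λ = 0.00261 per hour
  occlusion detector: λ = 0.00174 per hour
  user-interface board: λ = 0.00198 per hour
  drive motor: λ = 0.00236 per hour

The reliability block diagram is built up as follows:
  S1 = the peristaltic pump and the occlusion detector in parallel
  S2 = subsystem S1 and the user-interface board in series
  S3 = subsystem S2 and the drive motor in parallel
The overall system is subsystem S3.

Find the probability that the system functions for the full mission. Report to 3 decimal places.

R(peristaltic pump) = exp(−0.00261 × 100) = 0.77028
R(occlusion detector) = exp(−0.00174 × 100) = 0.84030
R(user-interface board) = exp(−0.00198 × 100) = 0.82037
R(drive motor) = exp(−0.00236 × 100) = 0.78978
Parallel (peristaltic pump and occlusion detector): 1 − (1 − 0.77028)(1 − 0.84030) = 0.96331
Series ([0.96331] and user-interface board): 0.96331 × 0.82037 = 0.79027
Parallel ([0.79027] and drive motor): 1 − (1 − 0.79027)(1 − 0.78978) = 0.956

0.956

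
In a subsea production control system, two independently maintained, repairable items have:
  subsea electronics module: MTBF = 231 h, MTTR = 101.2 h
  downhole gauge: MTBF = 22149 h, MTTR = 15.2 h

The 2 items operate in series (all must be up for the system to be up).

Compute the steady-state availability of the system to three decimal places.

A(subsea electronics module) = MTBF/(MTBF+MTTR) = 231/(231+101.2) = 0.695364
A(downhole gauge) = MTBF/(MTBF+MTTR) = 22149/(22149+15.2) = 0.999314
Series availability: 0.695364 × 0.999314 = 0.695

0.695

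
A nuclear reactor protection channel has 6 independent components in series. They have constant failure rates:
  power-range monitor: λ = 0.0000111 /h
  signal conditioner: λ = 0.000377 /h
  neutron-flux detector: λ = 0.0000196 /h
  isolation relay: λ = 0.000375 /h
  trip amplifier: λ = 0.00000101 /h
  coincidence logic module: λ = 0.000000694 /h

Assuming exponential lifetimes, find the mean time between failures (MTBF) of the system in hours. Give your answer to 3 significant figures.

Series of exponential components: λ_sys = Σ λ_i
λ_sys = 0.0000111 + 0.000377 + 0.0000196 + 0.000375 + 0.00000101 + 0.000000694 = 7.8440e-04 /h
MTBF = 1 / λ_sys = 1270 h

1270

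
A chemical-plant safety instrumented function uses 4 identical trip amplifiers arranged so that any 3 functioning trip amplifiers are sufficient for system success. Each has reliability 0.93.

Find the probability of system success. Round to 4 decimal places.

0.9733

R = Σ_{i=3}^{4} C(4,i) p^i (1−p)^{4−i} with p = 0.93
C(4,3)·0.93^3·0.07^1 = 0.225220
C(4,4)·0.93^4·0.07^0 = 0.748052
Sum = 0.9733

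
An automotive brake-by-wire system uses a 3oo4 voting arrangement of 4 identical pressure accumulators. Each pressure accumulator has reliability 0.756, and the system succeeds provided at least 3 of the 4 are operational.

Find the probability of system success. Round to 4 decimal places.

R = Σ_{i=3}^{4} C(4,i) p^i (1−p)^{4−i} with p = 0.756
C(4,3)·0.756^3·0.244^1 = 0.421711
C(4,4)·0.756^4·0.244^0 = 0.326653
Sum = 0.7484

0.7484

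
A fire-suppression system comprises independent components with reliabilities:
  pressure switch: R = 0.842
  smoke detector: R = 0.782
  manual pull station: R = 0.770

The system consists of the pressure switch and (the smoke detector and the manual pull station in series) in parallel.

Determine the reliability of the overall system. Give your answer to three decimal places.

0.937

Series (smoke detector and manual pull station): 0.78200 × 0.77000 = 0.60214
Parallel (pressure switch and [0.60214]): 1 − (1 − 0.84200)(1 − 0.60214) = 0.937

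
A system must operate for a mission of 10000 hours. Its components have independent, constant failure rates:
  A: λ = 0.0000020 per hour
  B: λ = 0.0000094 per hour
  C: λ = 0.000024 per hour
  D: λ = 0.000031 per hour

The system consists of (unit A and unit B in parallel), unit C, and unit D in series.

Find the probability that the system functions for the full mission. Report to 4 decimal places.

R(A) = exp(−0.0000020 × 10000) = 0.980199
R(B) = exp(−0.0000094 × 10000) = 0.910283
R(C) = exp(−0.000024 × 10000) = 0.786628
R(D) = exp(−0.000031 × 10000) = 0.733447
Parallel (A and B): 1 − (1 − 0.980199)(1 − 0.910283) = 0.998224
Series ([0.998224], C, and D): 0.998224 × 0.786628 × 0.733447 = 0.5759

0.5759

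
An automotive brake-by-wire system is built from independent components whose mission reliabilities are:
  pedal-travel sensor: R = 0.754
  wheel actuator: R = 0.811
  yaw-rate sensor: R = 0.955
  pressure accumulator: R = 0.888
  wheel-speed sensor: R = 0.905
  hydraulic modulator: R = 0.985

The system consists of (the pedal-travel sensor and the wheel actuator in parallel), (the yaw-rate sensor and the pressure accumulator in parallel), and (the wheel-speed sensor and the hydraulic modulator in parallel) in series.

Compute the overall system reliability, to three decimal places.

0.947

Parallel (pedal-travel sensor and wheel actuator): 1 − (1 − 0.75400)(1 − 0.81100) = 0.95351
Parallel (yaw-rate sensor and pressure accumulator): 1 − (1 − 0.95500)(1 − 0.88800) = 0.99496
Parallel (wheel-speed sensor and hydraulic modulator): 1 − (1 − 0.90500)(1 − 0.98500) = 0.99858
Series ([0.95351], [0.99496], and [0.99858]): 0.95351 × 0.99496 × 0.99858 = 0.947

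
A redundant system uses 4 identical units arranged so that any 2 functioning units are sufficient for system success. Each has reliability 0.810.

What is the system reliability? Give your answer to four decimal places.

R = Σ_{i=2}^{4} C(4,i) p^i (1−p)^{4−i} with p = 0.810
C(4,2)·0.810^2·0.190^2 = 0.142111
C(4,3)·0.810^3·0.190^1 = 0.403895
C(4,4)·0.810^4·0.190^0 = 0.430467
Sum = 0.9765

0.9765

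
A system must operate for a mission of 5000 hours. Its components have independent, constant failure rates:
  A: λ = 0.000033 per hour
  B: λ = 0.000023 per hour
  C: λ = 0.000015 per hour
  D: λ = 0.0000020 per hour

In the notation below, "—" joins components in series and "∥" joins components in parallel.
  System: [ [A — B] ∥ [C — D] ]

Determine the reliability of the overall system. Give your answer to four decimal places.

0.9801

R(A) = exp(−0.000033 × 5000) = 0.847894
R(B) = exp(−0.000023 × 5000) = 0.891366
R(C) = exp(−0.000015 × 5000) = 0.927743
R(D) = exp(−0.0000020 × 5000) = 0.990050
Series (A and B): 0.847894 × 0.891366 = 0.755784
Series (C and D): 0.927743 × 0.990050 = 0.918512
Parallel ([0.755784] and [0.918512]): 1 − (1 − 0.755784)(1 − 0.918512) = 0.9801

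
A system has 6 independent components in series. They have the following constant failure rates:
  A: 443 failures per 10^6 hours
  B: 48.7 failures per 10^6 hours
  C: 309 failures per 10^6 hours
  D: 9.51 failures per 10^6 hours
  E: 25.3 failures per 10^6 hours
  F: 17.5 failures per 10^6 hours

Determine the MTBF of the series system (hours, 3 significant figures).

1170

Series of exponential components: λ_sys = Σ λ_i
λ_sys = 0.000443 + 0.0000487 + 0.000309 + 0.00000951 + 0.0000253 + 0.0000175 = 8.5301e-04 /h
MTBF = 1 / λ_sys = 1170 h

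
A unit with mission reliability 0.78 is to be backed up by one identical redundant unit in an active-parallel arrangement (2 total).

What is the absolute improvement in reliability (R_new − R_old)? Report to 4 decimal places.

0.1716

R_before = 0.78
R_after = 1 − (1 − 0.78)^2 = 0.9516
ΔR = 0.9516 − 0.78 = 0.1716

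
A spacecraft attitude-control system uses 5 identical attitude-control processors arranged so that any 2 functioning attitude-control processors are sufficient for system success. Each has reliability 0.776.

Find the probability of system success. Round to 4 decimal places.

R = Σ_{i=2}^{5} C(5,i) p^i (1−p)^{5−i} with p = 0.776
C(5,2)·0.776^2·0.224^3 = 0.067681
C(5,3)·0.776^3·0.224^2 = 0.234467
C(5,4)·0.776^4·0.224^1 = 0.406130
C(5,5)·0.776^5·0.224^0 = 0.281390
Sum = 0.9897

0.9897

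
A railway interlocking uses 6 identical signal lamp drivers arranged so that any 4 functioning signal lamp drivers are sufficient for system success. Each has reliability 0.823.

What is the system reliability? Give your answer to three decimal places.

0.927

R = Σ_{i=4}^{6} C(6,i) p^i (1−p)^{6−i} with p = 0.823
C(6,4)·0.823^4·0.177^2 = 0.21559
C(6,5)·0.823^5·0.177^1 = 0.40098
C(6,6)·0.823^6·0.177^0 = 0.31074
Sum = 0.927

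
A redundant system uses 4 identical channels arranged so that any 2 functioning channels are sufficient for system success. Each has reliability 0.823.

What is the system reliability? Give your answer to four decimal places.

0.9808

R = Σ_{i=2}^{4} C(4,i) p^i (1−p)^{4−i} with p = 0.823
C(4,2)·0.823^2·0.177^2 = 0.127320
C(4,3)·0.823^3·0.177^1 = 0.394669
C(4,4)·0.823^4·0.177^0 = 0.458775
Sum = 0.9808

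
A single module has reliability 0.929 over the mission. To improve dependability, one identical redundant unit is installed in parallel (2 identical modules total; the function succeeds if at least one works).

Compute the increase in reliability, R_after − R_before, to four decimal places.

R_before = 0.929
R_after = 1 − (1 − 0.929)^2 = 0.9950
ΔR = 0.9950 − 0.929 = 0.0660

0.0660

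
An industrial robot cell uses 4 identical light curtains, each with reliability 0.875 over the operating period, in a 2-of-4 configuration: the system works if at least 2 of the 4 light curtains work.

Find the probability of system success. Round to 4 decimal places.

0.9929

R = Σ_{i=2}^{4} C(4,i) p^i (1−p)^{4−i} with p = 0.875
C(4,2)·0.875^2·0.125^2 = 0.071777
C(4,3)·0.875^3·0.125^1 = 0.334961
C(4,4)·0.875^4·0.125^0 = 0.586182
Sum = 0.9929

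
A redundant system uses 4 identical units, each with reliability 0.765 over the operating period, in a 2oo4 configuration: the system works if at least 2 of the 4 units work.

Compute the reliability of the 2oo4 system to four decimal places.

R = Σ_{i=2}^{4} C(4,i) p^i (1−p)^{4−i} with p = 0.765
C(4,2)·0.765^2·0.235^2 = 0.193914
C(4,3)·0.765^3·0.235^1 = 0.420835
C(4,4)·0.765^4·0.235^0 = 0.342488
Sum = 0.9572

0.9572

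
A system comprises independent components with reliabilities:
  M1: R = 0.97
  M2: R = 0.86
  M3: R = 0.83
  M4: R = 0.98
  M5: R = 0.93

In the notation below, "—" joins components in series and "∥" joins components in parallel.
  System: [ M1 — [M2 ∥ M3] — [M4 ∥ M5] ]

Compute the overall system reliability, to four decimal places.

0.9456

Parallel (M2 and M3): 1 − (1 − 0.860000)(1 − 0.830000) = 0.976200
Parallel (M4 and M5): 1 − (1 − 0.980000)(1 − 0.930000) = 0.998600
Series (M1, [0.976200], and [0.998600]): 0.970000 × 0.976200 × 0.998600 = 0.9456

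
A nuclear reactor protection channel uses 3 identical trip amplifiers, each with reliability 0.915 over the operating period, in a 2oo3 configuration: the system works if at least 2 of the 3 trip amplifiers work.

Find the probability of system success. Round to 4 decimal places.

R = Σ_{i=2}^{3} C(3,i) p^i (1−p)^{3−i} with p = 0.915
C(3,2)·0.915^2·0.085^1 = 0.213492
C(3,3)·0.915^3·0.085^0 = 0.766061
Sum = 0.9796

0.9796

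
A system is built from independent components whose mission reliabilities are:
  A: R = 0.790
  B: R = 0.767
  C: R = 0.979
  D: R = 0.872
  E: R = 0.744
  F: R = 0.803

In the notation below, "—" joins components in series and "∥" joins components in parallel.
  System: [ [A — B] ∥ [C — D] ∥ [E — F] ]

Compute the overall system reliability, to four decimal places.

0.9768

Series (A and B): 0.790000 × 0.767000 = 0.605930
Series (C and D): 0.979000 × 0.872000 = 0.853688
Series (E and F): 0.744000 × 0.803000 = 0.597432
Parallel ([0.605930], [0.853688], and [0.597432]): 1 − (1 − 0.605930)(1 − 0.853688)(1 − 0.597432) = 0.9768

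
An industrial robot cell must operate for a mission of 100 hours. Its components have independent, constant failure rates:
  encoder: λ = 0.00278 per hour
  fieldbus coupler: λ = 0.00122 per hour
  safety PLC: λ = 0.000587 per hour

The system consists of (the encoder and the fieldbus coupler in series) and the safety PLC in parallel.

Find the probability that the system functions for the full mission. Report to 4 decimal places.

R(encoder) = exp(−0.00278 × 100) = 0.757297
R(fieldbus coupler) = exp(−0.00122 × 100) = 0.885148
R(safety PLC) = exp(−0.000587 × 100) = 0.942990
Series (encoder and fieldbus coupler): 0.757297 × 0.885148 = 0.670320
Parallel ([0.670320] and safety PLC): 1 − (1 − 0.670320)(1 − 0.942990) = 0.9812

0.9812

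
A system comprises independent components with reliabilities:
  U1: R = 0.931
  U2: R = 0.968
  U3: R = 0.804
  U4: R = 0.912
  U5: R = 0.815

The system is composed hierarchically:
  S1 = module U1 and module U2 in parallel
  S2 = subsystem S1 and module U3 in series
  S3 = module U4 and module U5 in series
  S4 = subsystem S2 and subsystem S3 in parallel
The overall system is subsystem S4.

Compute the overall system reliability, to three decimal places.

0.949

Parallel (U1 and U2): 1 − (1 − 0.93100)(1 − 0.96800) = 0.99779
Series ([0.99779] and U3): 0.99779 × 0.80400 = 0.80222
Series (U4 and U5): 0.91200 × 0.81500 = 0.74328
Parallel ([0.80222] and [0.74328]): 1 − (1 − 0.80222)(1 − 0.74328) = 0.949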